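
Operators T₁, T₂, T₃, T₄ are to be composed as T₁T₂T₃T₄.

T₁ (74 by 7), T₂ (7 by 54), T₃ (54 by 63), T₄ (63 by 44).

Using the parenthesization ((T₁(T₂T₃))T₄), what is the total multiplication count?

(T₂T₃): 7×54 by 54×63 → 7×63, cost 7·54·63 = 23814
(T₁(T₂T₃)): 74×7 by 7×63 → 74×63, cost 74·7·63 = 32634; cumulative 56448
((T₁(T₂T₃))T₄): 74×63 by 63×44 → 74×44, cost 74·63·44 = 205128; cumulative 261576
Total: 261576 scalar multiplications.

261576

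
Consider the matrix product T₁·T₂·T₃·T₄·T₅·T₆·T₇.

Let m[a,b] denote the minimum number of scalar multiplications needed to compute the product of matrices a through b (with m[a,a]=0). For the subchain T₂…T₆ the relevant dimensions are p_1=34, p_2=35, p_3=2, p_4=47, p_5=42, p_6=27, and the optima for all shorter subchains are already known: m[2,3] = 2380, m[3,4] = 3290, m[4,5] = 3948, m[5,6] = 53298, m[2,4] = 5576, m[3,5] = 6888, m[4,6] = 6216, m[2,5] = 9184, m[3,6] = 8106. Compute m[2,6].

m[2,6] = min over k∈[2,5] of m[2,k]+m[k+1,6]+p_{1}·p_k·p_{6}.
k=2: 0 + 8106 + 34·35·27 = 40236; k=3: 2380 + 6216 + 34·2·27 = 10432; k=4: 5576 + 53298 + 34·47·27 = 102020; k=5: 9184 + 0 + 34·42·27 = 47740.
Minimum: 10432 at k=3.

10432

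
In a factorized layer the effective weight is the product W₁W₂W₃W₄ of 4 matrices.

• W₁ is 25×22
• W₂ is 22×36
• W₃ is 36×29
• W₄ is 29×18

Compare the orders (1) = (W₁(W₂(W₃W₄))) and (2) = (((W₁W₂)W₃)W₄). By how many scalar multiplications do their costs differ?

Order (1) = (W₁(W₂(W₃W₄))): (W₃W₄): 36×29 by 29×18 → 36×18, cost 36·29·18 = 18792; (W₂(W₃W₄)): 22×36 by 36×18 → 22×18, cost 22·36·18 = 14256; cumulative 33048; (W₁(W₂(W₃W₄))): 25×22 by 22×18 → 25×18, cost 25·22·18 = 9900; cumulative 42948. Total 42948.
Order (2) = (((W₁W₂)W₃)W₄): (W₁W₂): 25×22 by 22×36 → 25×36, cost 25·22·36 = 19800; ((W₁W₂)W₃): 25×36 by 36×29 → 25×29, cost 25·36·29 = 26100; cumulative 45900; (((W₁W₂)W₃)W₄): 25×29 by 29×18 → 25×18, cost 25·29·18 = 13050; cumulative 58950. Total 58950.
Difference: |42948 − 58950| = 16002.

16002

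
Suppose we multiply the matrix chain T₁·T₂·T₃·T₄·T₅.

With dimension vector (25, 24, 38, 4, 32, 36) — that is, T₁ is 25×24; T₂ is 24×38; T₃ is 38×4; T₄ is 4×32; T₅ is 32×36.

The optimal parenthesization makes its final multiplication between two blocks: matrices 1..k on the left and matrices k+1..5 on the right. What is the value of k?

3

Adjacent pairs: T₁T₂ = 25·24·38 = 22800; T₂T₃ = 24·38·4 = 3648; T₃T₄ = 38·4·32 = 4864; T₄T₅ = 4·32·36 = 4608.
Length 3: T₁..T₃: k=1: 0+3648+25·24·4=6048; k=2: 22800+0+25·38·4=26600 → min 6048 | T₂..T₄: k=2: 0+4864+24·38·32=34048; k=3: 3648+0+24·4·32=6720 → min 6720 | T₃..T₅: k=3: 0+4608+38·4·36=10080; k=4: 4864+0+38·32·36=48640 → min 10080.
Length 4: T₁..T₄: k=1: 0+6720+25·24·32=25920; k=2: 22800+4864+25·38·32=58064; k=3: 6048+0+25·4·32=9248 → min 9248 | T₂..T₅: k=2: 0+10080+24·38·36=42912; k=3: 3648+4608+24·4·36=11712; k=4: 6720+0+24·32·36=34368 → min 11712.
Top-level splits: k=1: (T₁..T₁)·(T₂..T₅) → 0+11712+25·24·36 = 33312; k=2: (T₁..T₂)·(T₃..T₅) → 22800+10080+25·38·36 = 67080; k=3: (T₁..T₃)·(T₄..T₅) → 6048+4608+25·4·36 = 14256; k=4: (T₁..T₄)·(T₅..T₅) → 9248+0+25·32·36 = 38048.
Best split is after T₃, i.e. k = 3.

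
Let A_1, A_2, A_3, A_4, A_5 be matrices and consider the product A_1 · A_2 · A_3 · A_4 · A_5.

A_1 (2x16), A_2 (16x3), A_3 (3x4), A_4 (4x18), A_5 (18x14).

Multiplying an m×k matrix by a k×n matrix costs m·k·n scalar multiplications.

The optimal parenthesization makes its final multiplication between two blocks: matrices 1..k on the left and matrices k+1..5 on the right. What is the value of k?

4

Adjacent pairs: A_1A_2 = 2·16·3 = 96; A_2A_3 = 16·3·4 = 192; A_3A_4 = 3·4·18 = 216; A_4A_5 = 4·18·14 = 1008.
Length 3: A_1..A_3: k=1: 0+192+2·16·4=320; k=2: 96+0+2·3·4=120 → min 120 | A_2..A_4: k=2: 0+216+16·3·18=1080; k=3: 192+0+16·4·18=1344 → min 1080 | A_3..A_5: k=3: 0+1008+3·4·14=1176; k=4: 216+0+3·18·14=972 → min 972.
Length 4: A_1..A_4: k=1: 0+1080+2·16·18=1656; k=2: 96+216+2·3·18=420; k=3: 120+0+2·4·18=264 → min 264 | A_2..A_5: k=2: 0+972+16·3·14=1644; k=3: 192+1008+16·4·14=2096; k=4: 1080+0+16·18·14=5112 → min 1644.
Top-level splits: k=1: (A_1..A_1)·(A_2..A_5) → 0+1644+2·16·14 = 2092; k=2: (A_1..A_2)·(A_3..A_5) → 96+972+2·3·14 = 1152; k=3: (A_1..A_3)·(A_4..A_5) → 120+1008+2·4·14 = 1240; k=4: (A_1..A_4)·(A_5..A_5) → 264+0+2·18·14 = 768.
Best split is after A_4, i.e. k = 4.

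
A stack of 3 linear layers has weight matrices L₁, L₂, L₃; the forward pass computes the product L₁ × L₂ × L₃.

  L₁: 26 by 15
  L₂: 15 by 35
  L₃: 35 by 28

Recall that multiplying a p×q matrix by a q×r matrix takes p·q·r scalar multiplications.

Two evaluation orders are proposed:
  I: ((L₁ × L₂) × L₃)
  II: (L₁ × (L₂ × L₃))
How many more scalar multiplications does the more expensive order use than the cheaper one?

13510

Order I = ((L₁ × L₂) × L₃): (L₁ × L₂): 26×15 by 15×35 → 26×35, cost 26·15·35 = 13650; ((L₁ × L₂) × L₃): 26×35 by 35×28 → 26×28, cost 26·35·28 = 25480; cumulative 39130. Total 39130.
Order II = (L₁ × (L₂ × L₃)): (L₂ × L₃): 15×35 by 35×28 → 15×28, cost 15·35·28 = 14700; (L₁ × (L₂ × L₃)): 26×15 by 15×28 → 26×28, cost 26·15·28 = 10920; cumulative 25620. Total 25620.
Difference: |39130 − 25620| = 13510.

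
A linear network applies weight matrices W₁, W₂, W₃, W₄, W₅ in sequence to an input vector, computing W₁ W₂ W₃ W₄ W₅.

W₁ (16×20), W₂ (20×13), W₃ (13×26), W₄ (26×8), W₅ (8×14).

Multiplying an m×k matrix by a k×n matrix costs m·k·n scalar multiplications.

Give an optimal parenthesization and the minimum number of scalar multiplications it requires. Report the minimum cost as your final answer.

9136

Adjacent pairs: W₁W₂ = 16·20·13 = 4160; W₂W₃ = 20·13·26 = 6760; W₃W₄ = 13·26·8 = 2704; W₄W₅ = 26·8·14 = 2912.
Length 3: W₁..W₃: k=1: 0+6760+16·20·26=15080; k=2: 4160+0+16·13·26=9568 → min 9568 | W₂..W₄: k=2: 0+2704+20·13·8=4784; k=3: 6760+0+20·26·8=10920 → min 4784 | W₃..W₅: k=3: 0+2912+13·26·14=7644; k=4: 2704+0+13·8·14=4160 → min 4160.
Length 4: W₁..W₄: k=1: 0+4784+16·20·8=7344; k=2: 4160+2704+16·13·8=8528; k=3: 9568+0+16·26·8=12896 → min 7344 | W₂..W₅: k=2: 0+4160+20·13·14=7800; k=3: 6760+2912+20·26·14=16952; k=4: 4784+0+20·8·14=7024 → min 7024.
Length 5: W₁..W₅: k=1: 0+7024+16·20·14=11504; k=2: 4160+4160+16·13·14=11232; k=3: 9568+2912+16·26·14=18304; k=4: 7344+0+16·8·14=9136 → min 9136.
Optimal parenthesization: ((W₁ (W₂ (W₃ W₄))) W₅) with cost 9136.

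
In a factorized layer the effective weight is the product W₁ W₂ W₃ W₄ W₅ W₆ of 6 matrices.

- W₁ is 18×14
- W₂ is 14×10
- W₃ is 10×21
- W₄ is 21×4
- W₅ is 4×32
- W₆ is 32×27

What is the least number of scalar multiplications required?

Adjacent pairs: W₁W₂ = 18·14·10 = 2520; W₂W₃ = 14·10·21 = 2940; W₃W₄ = 10·21·4 = 840; W₄W₅ = 21·4·32 = 2688; W₅W₆ = 4·32·27 = 3456.
Length 3: W₁..W₃: k=1: 0+2940+18·14·21=8232; k=2: 2520+0+18·10·21=6300 → min 6300 | W₂..W₄: k=2: 0+840+14·10·4=1400; k=3: 2940+0+14·21·4=4116 → min 1400 | W₃..W₅: k=3: 0+2688+10·21·32=9408; k=4: 840+0+10·4·32=2120 → min 2120 | W₄..W₆: k=4: 0+3456+21·4·27=5724; k=5: 2688+0+21·32·27=20832 → min 5724.
Length 4: W₁..W₄: k=1: 0+1400+18·14·4=2408; k=2: 2520+840+18·10·4=4080; k=3: 6300+0+18·21·4=7812 → min 2408 | W₂..W₅: k=2: 0+2120+14·10·32=6600; k=3: 2940+2688+14·21·32=15036; k=4: 1400+0+14·4·32=3192 → min 3192 | W₃..W₆: k=3: 0+5724+10·21·27=11394; k=4: 840+3456+10·4·27=5376; k=5: 2120+0+10·32·27=10760 → min 5376.
Length 5: W₁..W₅: k=1: 0+3192+18·14·32=11256; k=2: 2520+2120+18·10·32=10400; k=3: 6300+2688+18·21·32=21084; k=4: 2408+0+18·4·32=4712 → min 4712 | W₂..W₆: k=2: 0+5376+14·10·27=9156; k=3: 2940+5724+14·21·27=16602; k=4: 1400+3456+14·4·27=6368; k=5: 3192+0+14·32·27=15288 → min 6368.
Length 6: W₁..W₆: k=1: 0+6368+18·14·27=13172; k=2: 2520+5376+18·10·27=12756; k=3: 6300+5724+18·21·27=22230; k=4: 2408+3456+18·4·27=7808; k=5: 4712+0+18·32·27=20264 → min 7808.
Optimal order: ((W₁ (W₂ (W₃ W₄))) (W₅ W₆)) with cost 7808.

7808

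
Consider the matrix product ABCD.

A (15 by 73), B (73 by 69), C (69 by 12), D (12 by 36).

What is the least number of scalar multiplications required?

80064

Adjacent pairs: AB = 15·73·69 = 75555; BC = 73·69·12 = 60444; CD = 69·12·36 = 29808.
Length 3: A..C: k=1: 0+60444+15·73·12=73584; k=2: 75555+0+15·69·12=87975 → min 73584 | B..D: k=2: 0+29808+73·69·36=211140; k=3: 60444+0+73·12·36=91980 → min 91980.
Length 4: A..D: k=1: 0+91980+15·73·36=131400; k=2: 75555+29808+15·69·36=142623; k=3: 73584+0+15·12·36=80064 → min 80064.
Optimal order: ((A(BC))D) with cost 80064.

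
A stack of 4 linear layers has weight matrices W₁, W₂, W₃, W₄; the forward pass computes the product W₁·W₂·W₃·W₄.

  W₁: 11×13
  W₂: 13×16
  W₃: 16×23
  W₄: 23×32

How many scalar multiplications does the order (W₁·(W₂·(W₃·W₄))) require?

(W₃·W₄): 16×23 by 23×32 → 16×32, cost 16·23·32 = 11776
(W₂·(W₃·W₄)): 13×16 by 16×32 → 13×32, cost 13·16·32 = 6656; cumulative 18432
(W₁·(W₂·(W₃·W₄))): 11×13 by 13×32 → 11×32, cost 11·13·32 = 4576; cumulative 23008
Total: 23008 scalar multiplications.

23008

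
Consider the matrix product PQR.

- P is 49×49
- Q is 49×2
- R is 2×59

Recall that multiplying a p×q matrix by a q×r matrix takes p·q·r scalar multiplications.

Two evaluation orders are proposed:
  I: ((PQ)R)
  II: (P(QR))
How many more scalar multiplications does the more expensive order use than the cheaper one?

136857

Order I = ((PQ)R): (PQ): 49×49 by 49×2 → 49×2, cost 49·49·2 = 4802; ((PQ)R): 49×2 by 2×59 → 49×59, cost 49·2·59 = 5782; cumulative 10584. Total 10584.
Order II = (P(QR)): (QR): 49×2 by 2×59 → 49×59, cost 49·2·59 = 5782; (P(QR)): 49×49 by 49×59 → 49×59, cost 49·49·59 = 141659; cumulative 147441. Total 147441.
Difference: |10584 − 147441| = 136857.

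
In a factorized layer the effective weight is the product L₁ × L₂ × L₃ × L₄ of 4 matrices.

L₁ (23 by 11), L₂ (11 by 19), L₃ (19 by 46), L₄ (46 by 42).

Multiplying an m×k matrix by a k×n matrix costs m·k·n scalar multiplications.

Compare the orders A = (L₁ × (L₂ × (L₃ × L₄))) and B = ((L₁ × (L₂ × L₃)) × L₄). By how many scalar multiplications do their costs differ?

Order A = (L₁ × (L₂ × (L₃ × L₄))): (L₃ × L₄): 19×46 by 46×42 → 19×42, cost 19·46·42 = 36708; (L₂ × (L₃ × L₄)): 11×19 by 19×42 → 11×42, cost 11·19·42 = 8778; cumulative 45486; (L₁ × (L₂ × (L₃ × L₄))): 23×11 by 11×42 → 23×42, cost 23·11·42 = 10626; cumulative 56112. Total 56112.
Order B = ((L₁ × (L₂ × L₃)) × L₄): (L₂ × L₃): 11×19 by 19×46 → 11×46, cost 11·19·46 = 9614; (L₁ × (L₂ × L₃)): 23×11 by 11×46 → 23×46, cost 23·11·46 = 11638; cumulative 21252; ((L₁ × (L₂ × L₃)) × L₄): 23×46 by 46×42 → 23×42, cost 23·46·42 = 44436; cumulative 65688. Total 65688.
Difference: |56112 − 65688| = 9576.

9576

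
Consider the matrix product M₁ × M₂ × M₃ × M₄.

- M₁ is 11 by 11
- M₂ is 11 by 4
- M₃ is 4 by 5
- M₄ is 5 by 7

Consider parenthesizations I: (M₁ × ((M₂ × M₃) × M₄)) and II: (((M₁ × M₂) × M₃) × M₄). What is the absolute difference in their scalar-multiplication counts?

Order I = (M₁ × ((M₂ × M₃) × M₄)): (M₂ × M₃): 11×4 by 4×5 → 11×5, cost 11·4·5 = 220; ((M₂ × M₃) × M₄): 11×5 by 5×7 → 11×7, cost 11·5·7 = 385; cumulative 605; (M₁ × ((M₂ × M₃) × M₄)): 11×11 by 11×7 → 11×7, cost 11·11·7 = 847; cumulative 1452. Total 1452.
Order II = (((M₁ × M₂) × M₃) × M₄): (M₁ × M₂): 11×11 by 11×4 → 11×4, cost 11·11·4 = 484; ((M₁ × M₂) × M₃): 11×4 by 4×5 → 11×5, cost 11·4·5 = 220; cumulative 704; (((M₁ × M₂) × M₃) × M₄): 11×5 by 5×7 → 11×7, cost 11·5·7 = 385; cumulative 1089. Total 1089.
Difference: |1452 − 1089| = 363.

363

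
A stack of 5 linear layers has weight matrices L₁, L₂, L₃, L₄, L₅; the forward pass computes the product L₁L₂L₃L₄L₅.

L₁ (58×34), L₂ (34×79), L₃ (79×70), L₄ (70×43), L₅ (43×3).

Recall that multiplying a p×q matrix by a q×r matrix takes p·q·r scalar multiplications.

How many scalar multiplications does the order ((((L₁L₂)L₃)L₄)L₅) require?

(L₁L₂): 58×34 by 34×79 → 58×79, cost 58·34·79 = 155788
((L₁L₂)L₃): 58×79 by 79×70 → 58×70, cost 58·79·70 = 320740; cumulative 476528
(((L₁L₂)L₃)L₄): 58×70 by 70×43 → 58×43, cost 58·70·43 = 174580; cumulative 651108
((((L₁L₂)L₃)L₄)L₅): 58×43 by 43×3 → 58×3, cost 58·43·3 = 7482; cumulative 658590
Total: 658590 scalar multiplications.

658590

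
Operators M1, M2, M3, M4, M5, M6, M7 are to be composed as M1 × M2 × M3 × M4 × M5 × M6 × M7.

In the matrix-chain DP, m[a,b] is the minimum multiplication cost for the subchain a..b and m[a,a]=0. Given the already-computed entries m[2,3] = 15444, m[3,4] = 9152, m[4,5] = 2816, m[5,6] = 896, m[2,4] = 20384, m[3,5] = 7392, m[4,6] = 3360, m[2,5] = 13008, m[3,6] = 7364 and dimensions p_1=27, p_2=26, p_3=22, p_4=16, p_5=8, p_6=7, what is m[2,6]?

m[2,6] = min over k∈[2,5] of m[2,k]+m[k+1,6]+p_{1}·p_k·p_{6}.
k=2: 0 + 7364 + 27·26·7 = 12278; k=3: 15444 + 3360 + 27·22·7 = 22962; k=4: 20384 + 896 + 27·16·7 = 24304; k=5: 13008 + 0 + 27·8·7 = 14520.
Minimum: 12278 at k=2.

12278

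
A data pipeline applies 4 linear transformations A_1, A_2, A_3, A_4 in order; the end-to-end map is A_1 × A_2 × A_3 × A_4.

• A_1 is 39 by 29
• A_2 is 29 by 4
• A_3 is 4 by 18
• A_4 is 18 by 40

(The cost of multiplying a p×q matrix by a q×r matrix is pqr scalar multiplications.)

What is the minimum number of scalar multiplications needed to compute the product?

Adjacent pairs: A_1A_2 = 39·29·4 = 4524; A_2A_3 = 29·4·18 = 2088; A_3A_4 = 4·18·40 = 2880.
Length 3: A_1..A_3: k=1: 0+2088+39·29·18=22446; k=2: 4524+0+39·4·18=7332 → min 7332 | A_2..A_4: k=2: 0+2880+29·4·40=7520; k=3: 2088+0+29·18·40=22968 → min 7520.
Length 4: A_1..A_4: k=1: 0+7520+39·29·40=52760; k=2: 4524+2880+39·4·40=13644; k=3: 7332+0+39·18·40=35412 → min 13644.
Optimal order: ((A_1 × A_2) × (A_3 × A_4)) with cost 13644.

13644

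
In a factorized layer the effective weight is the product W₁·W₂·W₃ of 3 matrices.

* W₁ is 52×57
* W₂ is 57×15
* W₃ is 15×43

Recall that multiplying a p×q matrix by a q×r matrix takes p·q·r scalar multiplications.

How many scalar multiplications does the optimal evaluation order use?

Order (W₁·(W₂·W₃)): (W₂·W₃): 57×15 by 15×43 → 57×43, cost 57·15·43 = 36765; (W₁·(W₂·W₃)): 52×57 by 57×43 → 52×43, cost 52·57·43 = 127452; cumulative 164217. Total 164217.
Order ((W₁·W₂)·W₃): (W₁·W₂): 52×57 by 57×15 → 52×15, cost 52·57·15 = 44460; ((W₁·W₂)·W₃): 52×15 by 15×43 → 52×43, cost 52·15·43 = 33540; cumulative 78000. Total 78000.
Minimum: 78000.

78000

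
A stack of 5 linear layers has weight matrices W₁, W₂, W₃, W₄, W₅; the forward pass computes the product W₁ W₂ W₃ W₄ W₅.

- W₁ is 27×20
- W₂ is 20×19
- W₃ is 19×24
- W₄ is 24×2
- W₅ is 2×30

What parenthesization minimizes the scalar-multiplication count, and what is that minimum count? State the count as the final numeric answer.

4372

Adjacent pairs: W₁W₂ = 27·20·19 = 10260; W₂W₃ = 20·19·24 = 9120; W₃W₄ = 19·24·2 = 912; W₄W₅ = 24·2·30 = 1440.
Length 3: W₁..W₃: k=1: 0+9120+27·20·24=22080; k=2: 10260+0+27·19·24=22572 → min 22080 | W₂..W₄: k=2: 0+912+20·19·2=1672; k=3: 9120+0+20·24·2=10080 → min 1672 | W₃..W₅: k=3: 0+1440+19·24·30=15120; k=4: 912+0+19·2·30=2052 → min 2052.
Length 4: W₁..W₄: k=1: 0+1672+27·20·2=2752; k=2: 10260+912+27·19·2=12198; k=3: 22080+0+27·24·2=23376 → min 2752 | W₂..W₅: k=2: 0+2052+20·19·30=13452; k=3: 9120+1440+20·24·30=24960; k=4: 1672+0+20·2·30=2872 → min 2872.
Length 5: W₁..W₅: k=1: 0+2872+27·20·30=19072; k=2: 10260+2052+27·19·30=27702; k=3: 22080+1440+27·24·30=42960; k=4: 2752+0+27·2·30=4372 → min 4372.
Optimal parenthesization: ((W₁ (W₂ (W₃ W₄))) W₅) with cost 4372.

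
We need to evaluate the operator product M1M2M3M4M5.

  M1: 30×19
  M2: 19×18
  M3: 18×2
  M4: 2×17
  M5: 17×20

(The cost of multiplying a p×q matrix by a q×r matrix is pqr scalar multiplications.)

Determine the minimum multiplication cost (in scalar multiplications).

Adjacent pairs: M1M2 = 30·19·18 = 10260; M2M3 = 19·18·2 = 684; M3M4 = 18·2·17 = 612; M4M5 = 2·17·20 = 680.
Length 3: M1..M3: k=1: 0+684+30·19·2=1824; k=2: 10260+0+30·18·2=11340 → min 1824 | M2..M4: k=2: 0+612+19·18·17=6426; k=3: 684+0+19·2·17=1330 → min 1330 | M3..M5: k=3: 0+680+18·2·20=1400; k=4: 612+0+18·17·20=6732 → min 1400.
Length 4: M1..M4: k=1: 0+1330+30·19·17=11020; k=2: 10260+612+30·18·17=20052; k=3: 1824+0+30·2·17=2844 → min 2844 | M2..M5: k=2: 0+1400+19·18·20=8240; k=3: 684+680+19·2·20=2124; k=4: 1330+0+19·17·20=7790 → min 2124.
Length 5: M1..M5: k=1: 0+2124+30·19·20=13524; k=2: 10260+1400+30·18·20=22460; k=3: 1824+680+30·2·20=3704; k=4: 2844+0+30·17·20=13044 → min 3704.
Optimal order: ((M1(M2M3))(M4M5)) with cost 3704.

3704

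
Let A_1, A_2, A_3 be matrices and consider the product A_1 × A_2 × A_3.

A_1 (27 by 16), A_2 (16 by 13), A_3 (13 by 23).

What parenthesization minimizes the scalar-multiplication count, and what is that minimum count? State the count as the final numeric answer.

13689

(A_1 × (A_2 × A_3)): cost 14720.
((A_1 × A_2) × A_3): cost 13689.
Optimal: ((A_1 × A_2) × A_3) with cost 13689.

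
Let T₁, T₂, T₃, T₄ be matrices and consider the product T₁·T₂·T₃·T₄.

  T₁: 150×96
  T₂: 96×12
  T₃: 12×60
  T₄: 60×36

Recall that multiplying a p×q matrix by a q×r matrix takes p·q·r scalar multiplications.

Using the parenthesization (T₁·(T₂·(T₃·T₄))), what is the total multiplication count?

(T₃·T₄): 12×60 by 60×36 → 12×36, cost 12·60·36 = 25920
(T₂·(T₃·T₄)): 96×12 by 12×36 → 96×36, cost 96·12·36 = 41472; cumulative 67392
(T₁·(T₂·(T₃·T₄))): 150×96 by 96×36 → 150×36, cost 150·96·36 = 518400; cumulative 585792
Total: 585792 scalar multiplications.

585792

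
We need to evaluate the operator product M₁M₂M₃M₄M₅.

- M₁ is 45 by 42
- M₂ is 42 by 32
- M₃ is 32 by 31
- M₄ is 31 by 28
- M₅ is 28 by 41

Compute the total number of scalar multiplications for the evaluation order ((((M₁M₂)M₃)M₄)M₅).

(M₁M₂): 45×42 by 42×32 → 45×32, cost 45·42·32 = 60480
((M₁M₂)M₃): 45×32 by 32×31 → 45×31, cost 45·32·31 = 44640; cumulative 105120
(((M₁M₂)M₃)M₄): 45×31 by 31×28 → 45×28, cost 45·31·28 = 39060; cumulative 144180
((((M₁M₂)M₃)M₄)M₅): 45×28 by 28×41 → 45×41, cost 45·28·41 = 51660; cumulative 195840
Total: 195840 scalar multiplications.

195840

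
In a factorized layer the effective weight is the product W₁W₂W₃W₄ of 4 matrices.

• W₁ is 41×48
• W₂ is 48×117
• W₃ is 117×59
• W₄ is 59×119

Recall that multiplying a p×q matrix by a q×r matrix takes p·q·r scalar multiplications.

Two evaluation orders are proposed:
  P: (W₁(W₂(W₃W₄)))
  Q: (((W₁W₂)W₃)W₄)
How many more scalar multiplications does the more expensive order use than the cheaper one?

922813

Order P = (W₁(W₂(W₃W₄))): (W₃W₄): 117×59 by 59×119 → 117×119, cost 117·59·119 = 821457; (W₂(W₃W₄)): 48×117 by 117×119 → 48×119, cost 48·117·119 = 668304; cumulative 1489761; (W₁(W₂(W₃W₄))): 41×48 by 48×119 → 41×119, cost 41·48·119 = 234192; cumulative 1723953. Total 1723953.
Order Q = (((W₁W₂)W₃)W₄): (W₁W₂): 41×48 by 48×117 → 41×117, cost 41·48·117 = 230256; ((W₁W₂)W₃): 41×117 by 117×59 → 41×59, cost 41·117·59 = 283023; cumulative 513279; (((W₁W₂)W₃)W₄): 41×59 by 59×119 → 41×119, cost 41·59·119 = 287861; cumulative 801140. Total 801140.
Difference: |1723953 − 801140| = 922813.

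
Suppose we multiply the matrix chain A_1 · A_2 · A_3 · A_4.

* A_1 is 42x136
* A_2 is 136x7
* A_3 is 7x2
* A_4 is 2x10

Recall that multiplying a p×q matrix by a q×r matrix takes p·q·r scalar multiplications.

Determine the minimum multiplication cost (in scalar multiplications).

Adjacent pairs: A_1A_2 = 42·136·7 = 39984; A_2A_3 = 136·7·2 = 1904; A_3A_4 = 7·2·10 = 140.
Length 3: A_1..A_3: k=1: 0+1904+42·136·2=13328; k=2: 39984+0+42·7·2=40572 → min 13328 | A_2..A_4: k=2: 0+140+136·7·10=9660; k=3: 1904+0+136·2·10=4624 → min 4624.
Length 4: A_1..A_4: k=1: 0+4624+42·136·10=61744; k=2: 39984+140+42·7·10=43064; k=3: 13328+0+42·2·10=14168 → min 14168.
Optimal order: ((A_1 · (A_2 · A_3)) · A_4) with cost 14168.

14168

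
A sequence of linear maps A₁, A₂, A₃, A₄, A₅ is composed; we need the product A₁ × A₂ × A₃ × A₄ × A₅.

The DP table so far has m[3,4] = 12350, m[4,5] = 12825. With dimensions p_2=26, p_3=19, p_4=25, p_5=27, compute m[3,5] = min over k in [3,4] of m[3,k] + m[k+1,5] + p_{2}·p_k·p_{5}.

m[3,5] = min over k∈[3,4] of m[3,k]+m[k+1,5]+p_{2}·p_k·p_{5}.
k=3: 0 + 12825 + 26·19·27 = 26163; k=4: 12350 + 0 + 26·25·27 = 29900.
Minimum: 26163 at k=3.

26163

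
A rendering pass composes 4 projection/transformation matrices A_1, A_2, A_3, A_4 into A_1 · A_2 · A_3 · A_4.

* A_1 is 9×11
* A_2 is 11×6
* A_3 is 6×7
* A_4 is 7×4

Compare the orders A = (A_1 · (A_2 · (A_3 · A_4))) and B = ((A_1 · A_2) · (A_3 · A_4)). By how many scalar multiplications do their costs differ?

150

Order A = (A_1 · (A_2 · (A_3 · A_4))): (A_3 · A_4): 6×7 by 7×4 → 6×4, cost 6·7·4 = 168; (A_2 · (A_3 · A_4)): 11×6 by 6×4 → 11×4, cost 11·6·4 = 264; cumulative 432; (A_1 · (A_2 · (A_3 · A_4))): 9×11 by 11×4 → 9×4, cost 9·11·4 = 396; cumulative 828. Total 828.
Order B = ((A_1 · A_2) · (A_3 · A_4)): (A_1 · A_2): 9×11 by 11×6 → 9×6, cost 9·11·6 = 594; (A_3 · A_4): 6×7 by 7×4 → 6×4, cost 6·7·4 = 168; ((A_1 · A_2) · (A_3 · A_4)): 9×6 by 6×4 → 9×4, cost 9·6·4 = 216; cumulative 978. Total 978.
Difference: |828 − 978| = 150.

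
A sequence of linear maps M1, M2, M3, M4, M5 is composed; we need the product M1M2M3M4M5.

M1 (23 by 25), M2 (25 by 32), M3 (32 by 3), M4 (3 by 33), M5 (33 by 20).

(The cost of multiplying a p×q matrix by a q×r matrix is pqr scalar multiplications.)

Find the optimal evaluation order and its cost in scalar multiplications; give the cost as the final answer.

7485

Adjacent pairs: M1M2 = 23·25·32 = 18400; M2M3 = 25·32·3 = 2400; M3M4 = 32·3·33 = 3168; M4M5 = 3·33·20 = 1980.
Length 3: M1..M3: k=1: 0+2400+23·25·3=4125; k=2: 18400+0+23·32·3=20608 → min 4125 | M2..M4: k=2: 0+3168+25·32·33=29568; k=3: 2400+0+25·3·33=4875 → min 4875 | M3..M5: k=3: 0+1980+32·3·20=3900; k=4: 3168+0+32·33·20=24288 → min 3900.
Length 4: M1..M4: k=1: 0+4875+23·25·33=23850; k=2: 18400+3168+23·32·33=45856; k=3: 4125+0+23·3·33=6402 → min 6402 | M2..M5: k=2: 0+3900+25·32·20=19900; k=3: 2400+1980+25·3·20=5880; k=4: 4875+0+25·33·20=21375 → min 5880.
Length 5: M1..M5: k=1: 0+5880+23·25·20=17380; k=2: 18400+3900+23·32·20=37020; k=3: 4125+1980+23·3·20=7485; k=4: 6402+0+23·33·20=21582 → min 7485.
Optimal parenthesization: ((M1(M2M3))(M4M5)) with cost 7485.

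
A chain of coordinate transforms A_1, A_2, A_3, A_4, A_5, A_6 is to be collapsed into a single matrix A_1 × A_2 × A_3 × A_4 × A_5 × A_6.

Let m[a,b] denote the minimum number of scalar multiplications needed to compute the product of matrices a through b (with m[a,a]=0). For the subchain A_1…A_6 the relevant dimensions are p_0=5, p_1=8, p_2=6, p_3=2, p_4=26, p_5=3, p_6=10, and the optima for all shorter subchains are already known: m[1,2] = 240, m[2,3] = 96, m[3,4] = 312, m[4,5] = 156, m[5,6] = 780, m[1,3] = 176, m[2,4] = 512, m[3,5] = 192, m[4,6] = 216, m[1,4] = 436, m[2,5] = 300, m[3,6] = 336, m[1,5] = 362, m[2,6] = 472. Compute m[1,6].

m[1,6] = min over k∈[1,5] of m[1,k]+m[k+1,6]+p_{0}·p_k·p_{6}.
k=1: 0 + 472 + 5·8·10 = 872; k=2: 240 + 336 + 5·6·10 = 876; k=3: 176 + 216 + 5·2·10 = 492; k=4: 436 + 780 + 5·26·10 = 2516; k=5: 362 + 0 + 5·3·10 = 512.
Minimum: 492 at k=3.

492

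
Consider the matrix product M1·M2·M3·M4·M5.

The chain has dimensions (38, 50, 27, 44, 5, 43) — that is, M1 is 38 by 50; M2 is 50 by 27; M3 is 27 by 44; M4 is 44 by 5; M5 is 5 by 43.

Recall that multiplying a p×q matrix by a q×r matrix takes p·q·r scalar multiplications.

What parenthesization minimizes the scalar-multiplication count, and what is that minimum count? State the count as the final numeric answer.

Adjacent pairs: M1M2 = 38·50·27 = 51300; M2M3 = 50·27·44 = 59400; M3M4 = 27·44·5 = 5940; M4M5 = 44·5·43 = 9460.
Length 3: M1..M3: k=1: 0+59400+38·50·44=143000; k=2: 51300+0+38·27·44=96444 → min 96444 | M2..M4: k=2: 0+5940+50·27·5=12690; k=3: 59400+0+50·44·5=70400 → min 12690 | M3..M5: k=3: 0+9460+27·44·43=60544; k=4: 5940+0+27·5·43=11745 → min 11745.
Length 4: M1..M4: k=1: 0+12690+38·50·5=22190; k=2: 51300+5940+38·27·5=62370; k=3: 96444+0+38·44·5=104804 → min 22190 | M2..M5: k=2: 0+11745+50·27·43=69795; k=3: 59400+9460+50·44·43=163460; k=4: 12690+0+50·5·43=23440 → min 23440.
Length 5: M1..M5: k=1: 0+23440+38·50·43=105140; k=2: 51300+11745+38·27·43=107163; k=3: 96444+9460+38·44·43=177800; k=4: 22190+0+38·5·43=30360 → min 30360.
Optimal parenthesization: ((M1·(M2·(M3·M4)))·M5) with cost 30360.

30360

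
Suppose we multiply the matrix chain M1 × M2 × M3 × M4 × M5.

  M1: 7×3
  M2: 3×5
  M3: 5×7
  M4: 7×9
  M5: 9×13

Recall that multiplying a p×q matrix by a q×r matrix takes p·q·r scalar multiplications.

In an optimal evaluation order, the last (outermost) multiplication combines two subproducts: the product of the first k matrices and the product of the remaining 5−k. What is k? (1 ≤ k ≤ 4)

1

Adjacent pairs: M1M2 = 7·3·5 = 105; M2M3 = 3·5·7 = 105; M3M4 = 5·7·9 = 315; M4M5 = 7·9·13 = 819.
Length 3: M1..M3: k=1: 0+105+7·3·7=252; k=2: 105+0+7·5·7=350 → min 252 | M2..M4: k=2: 0+315+3·5·9=450; k=3: 105+0+3·7·9=294 → min 294 | M3..M5: k=3: 0+819+5·7·13=1274; k=4: 315+0+5·9·13=900 → min 900.
Length 4: M1..M4: k=1: 0+294+7·3·9=483; k=2: 105+315+7·5·9=735; k=3: 252+0+7·7·9=693 → min 483 | M2..M5: k=2: 0+900+3·5·13=1095; k=3: 105+819+3·7·13=1197; k=4: 294+0+3·9·13=645 → min 645.
Top-level splits: k=1: (M1..M1)·(M2..M5) → 0+645+7·3·13 = 918; k=2: (M1..M2)·(M3..M5) → 105+900+7·5·13 = 1460; k=3: (M1..M3)·(M4..M5) → 252+819+7·7·13 = 1708; k=4: (M1..M4)·(M5..M5) → 483+0+7·9·13 = 1302.
Best split is after M1, i.e. k = 1.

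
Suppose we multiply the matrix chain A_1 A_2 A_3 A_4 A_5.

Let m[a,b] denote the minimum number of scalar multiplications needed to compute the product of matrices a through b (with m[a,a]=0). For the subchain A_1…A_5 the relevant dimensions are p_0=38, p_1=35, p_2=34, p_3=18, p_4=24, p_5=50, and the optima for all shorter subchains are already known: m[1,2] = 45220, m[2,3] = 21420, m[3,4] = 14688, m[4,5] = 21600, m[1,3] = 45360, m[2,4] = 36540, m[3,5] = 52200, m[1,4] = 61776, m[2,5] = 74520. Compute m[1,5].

101160

m[1,5] = min over k∈[1,4] of m[1,k]+m[k+1,5]+p_{0}·p_k·p_{5}.
k=1: 0 + 74520 + 38·35·50 = 141020; k=2: 45220 + 52200 + 38·34·50 = 162020; k=3: 45360 + 21600 + 38·18·50 = 101160; k=4: 61776 + 0 + 38·24·50 = 107376.
Minimum: 101160 at k=3.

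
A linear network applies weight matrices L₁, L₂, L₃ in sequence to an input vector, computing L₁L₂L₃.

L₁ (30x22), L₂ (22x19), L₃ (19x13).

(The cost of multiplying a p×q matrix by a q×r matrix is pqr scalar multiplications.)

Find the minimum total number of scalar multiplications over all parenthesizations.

Order (L₁(L₂L₃)): (L₂L₃): 22×19 by 19×13 → 22×13, cost 22·19·13 = 5434; (L₁(L₂L₃)): 30×22 by 22×13 → 30×13, cost 30·22·13 = 8580; cumulative 14014. Total 14014.
Order ((L₁L₂)L₃): (L₁L₂): 30×22 by 22×19 → 30×19, cost 30·22·19 = 12540; ((L₁L₂)L₃): 30×19 by 19×13 → 30×13, cost 30·19·13 = 7410; cumulative 19950. Total 19950.
Minimum: 14014.

14014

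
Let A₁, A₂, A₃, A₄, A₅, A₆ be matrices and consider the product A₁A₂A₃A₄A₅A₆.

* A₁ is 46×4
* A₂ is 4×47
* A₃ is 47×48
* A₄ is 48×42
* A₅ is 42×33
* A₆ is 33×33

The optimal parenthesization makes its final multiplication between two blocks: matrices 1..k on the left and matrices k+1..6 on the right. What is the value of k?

1

Adjacent pairs: A₁A₂ = 46·4·47 = 8648; A₂A₃ = 4·47·48 = 9024; A₃A₄ = 47·48·42 = 94752; A₄A₅ = 48·42·33 = 66528; A₅A₆ = 42·33·33 = 45738.
Length 3: A₁..A₃: k=1: 0+9024+46·4·48=17856; k=2: 8648+0+46·47·48=112424 → min 17856 | A₂..A₄: k=2: 0+94752+4·47·42=102648; k=3: 9024+0+4·48·42=17088 → min 17088 | A₃..A₅: k=3: 0+66528+47·48·33=140976; k=4: 94752+0+47·42·33=159894 → min 140976 | A₄..A₆: k=4: 0+45738+48·42·33=112266; k=5: 66528+0+48·33·33=118800 → min 112266.
Length 4: A₁..A₄: k=1: 0+17088+46·4·42=24816; k=2: 8648+94752+46·47·42=194204; k=3: 17856+0+46·48·42=110592 → min 24816 | A₂..A₅: k=2: 0+140976+4·47·33=147180; k=3: 9024+66528+4·48·33=81888; k=4: 17088+0+4·42·33=22632 → min 22632 | A₃..A₆: k=3: 0+112266+47·48·33=186714; k=4: 94752+45738+47·42·33=205632; k=5: 140976+0+47·33·33=192159 → min 186714.
Length 5: A₁..A₅: k=1: 0+22632+46·4·33=28704; k=2: 8648+140976+46·47·33=220970; k=3: 17856+66528+46·48·33=157248; k=4: 24816+0+46·42·33=88572 → min 28704 | A₂..A₆: k=2: 0+186714+4·47·33=192918; k=3: 9024+112266+4·48·33=127626; k=4: 17088+45738+4·42·33=68370; k=5: 22632+0+4·33·33=26988 → min 26988.
Top-level splits: k=1: (A₁..A₁)·(A₂..A₆) → 0+26988+46·4·33 = 33060; k=2: (A₁..A₂)·(A₃..A₆) → 8648+186714+46·47·33 = 266708; k=3: (A₁..A₃)·(A₄..A₆) → 17856+112266+46·48·33 = 202986; k=4: (A₁..A₄)·(A₅..A₆) → 24816+45738+46·42·33 = 134310; k=5: (A₁..A₅)·(A₆..A₆) → 28704+0+46·33·33 = 78798.
Best split is after A₁, i.e. k = 1.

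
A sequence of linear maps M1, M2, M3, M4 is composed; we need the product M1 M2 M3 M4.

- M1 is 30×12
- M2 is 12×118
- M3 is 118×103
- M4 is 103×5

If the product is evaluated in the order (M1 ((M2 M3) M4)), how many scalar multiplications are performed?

(M2 M3): 12×118 by 118×103 → 12×103, cost 12·118·103 = 145848
((M2 M3) M4): 12×103 by 103×5 → 12×5, cost 12·103·5 = 6180; cumulative 152028
(M1 ((M2 M3) M4)): 30×12 by 12×5 → 30×5, cost 30·12·5 = 1800; cumulative 153828
Total: 153828 scalar multiplications.

153828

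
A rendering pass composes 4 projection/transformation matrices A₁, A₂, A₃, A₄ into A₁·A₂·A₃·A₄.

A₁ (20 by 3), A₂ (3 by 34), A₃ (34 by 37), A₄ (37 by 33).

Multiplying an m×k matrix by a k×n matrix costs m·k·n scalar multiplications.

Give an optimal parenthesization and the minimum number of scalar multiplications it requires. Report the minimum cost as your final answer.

9417

Adjacent pairs: A₁A₂ = 20·3·34 = 2040; A₂A₃ = 3·34·37 = 3774; A₃A₄ = 34·37·33 = 41514.
Length 3: A₁..A₃: k=1: 0+3774+20·3·37=5994; k=2: 2040+0+20·34·37=27200 → min 5994 | A₂..A₄: k=2: 0+41514+3·34·33=44880; k=3: 3774+0+3·37·33=7437 → min 7437.
Length 4: A₁..A₄: k=1: 0+7437+20·3·33=9417; k=2: 2040+41514+20·34·33=65994; k=3: 5994+0+20·37·33=30414 → min 9417.
Optimal parenthesization: (A₁·((A₂·A₃)·A₄)) with cost 9417.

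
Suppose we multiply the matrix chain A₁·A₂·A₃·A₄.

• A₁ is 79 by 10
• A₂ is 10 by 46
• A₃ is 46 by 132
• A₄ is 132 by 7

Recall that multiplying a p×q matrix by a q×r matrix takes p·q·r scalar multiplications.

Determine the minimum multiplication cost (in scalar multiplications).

Adjacent pairs: A₁A₂ = 79·10·46 = 36340; A₂A₃ = 10·46·132 = 60720; A₃A₄ = 46·132·7 = 42504.
Length 3: A₁..A₃: k=1: 0+60720+79·10·132=165000; k=2: 36340+0+79·46·132=516028 → min 165000 | A₂..A₄: k=2: 0+42504+10·46·7=45724; k=3: 60720+0+10·132·7=69960 → min 45724.
Length 4: A₁..A₄: k=1: 0+45724+79·10·7=51254; k=2: 36340+42504+79·46·7=104282; k=3: 165000+0+79·132·7=237996 → min 51254.
Optimal order: (A₁·(A₂·(A₃·A₄))) with cost 51254.

51254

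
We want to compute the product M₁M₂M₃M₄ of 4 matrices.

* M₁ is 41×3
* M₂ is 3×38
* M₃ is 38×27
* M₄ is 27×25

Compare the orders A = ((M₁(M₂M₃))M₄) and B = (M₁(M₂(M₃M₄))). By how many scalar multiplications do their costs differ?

Order A = ((M₁(M₂M₃))M₄): (M₂M₃): 3×38 by 38×27 → 3×27, cost 3·38·27 = 3078; (M₁(M₂M₃)): 41×3 by 3×27 → 41×27, cost 41·3·27 = 3321; cumulative 6399; ((M₁(M₂M₃))M₄): 41×27 by 27×25 → 41×25, cost 41·27·25 = 27675; cumulative 34074. Total 34074.
Order B = (M₁(M₂(M₃M₄))): (M₃M₄): 38×27 by 27×25 → 38×25, cost 38·27·25 = 25650; (M₂(M₃M₄)): 3×38 by 38×25 → 3×25, cost 3·38·25 = 2850; cumulative 28500; (M₁(M₂(M₃M₄))): 41×3 by 3×25 → 41×25, cost 41·3·25 = 3075; cumulative 31575. Total 31575.
Difference: |34074 − 31575| = 2499.

2499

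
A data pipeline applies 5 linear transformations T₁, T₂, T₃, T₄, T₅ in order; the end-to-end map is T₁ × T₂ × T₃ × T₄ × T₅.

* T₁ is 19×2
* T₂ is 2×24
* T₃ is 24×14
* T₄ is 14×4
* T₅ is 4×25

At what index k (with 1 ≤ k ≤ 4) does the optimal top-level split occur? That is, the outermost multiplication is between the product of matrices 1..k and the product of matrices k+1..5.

1

Adjacent pairs: T₁T₂ = 19·2·24 = 912; T₂T₃ = 2·24·14 = 672; T₃T₄ = 24·14·4 = 1344; T₄T₅ = 14·4·25 = 1400.
Length 3: T₁..T₃: k=1: 0+672+19·2·14=1204; k=2: 912+0+19·24·14=7296 → min 1204 | T₂..T₄: k=2: 0+1344+2·24·4=1536; k=3: 672+0+2·14·4=784 → min 784 | T₃..T₅: k=3: 0+1400+24·14·25=9800; k=4: 1344+0+24·4·25=3744 → min 3744.
Length 4: T₁..T₄: k=1: 0+784+19·2·4=936; k=2: 912+1344+19·24·4=4080; k=3: 1204+0+19·14·4=2268 → min 936 | T₂..T₅: k=2: 0+3744+2·24·25=4944; k=3: 672+1400+2·14·25=2772; k=4: 784+0+2·4·25=984 → min 984.
Top-level splits: k=1: (T₁..T₁)·(T₂..T₅) → 0+984+19·2·25 = 1934; k=2: (T₁..T₂)·(T₃..T₅) → 912+3744+19·24·25 = 16056; k=3: (T₁..T₃)·(T₄..T₅) → 1204+1400+19·14·25 = 9254; k=4: (T₁..T₄)·(T₅..T₅) → 936+0+19·4·25 = 2836.
Best split is after T₁, i.e. k = 1.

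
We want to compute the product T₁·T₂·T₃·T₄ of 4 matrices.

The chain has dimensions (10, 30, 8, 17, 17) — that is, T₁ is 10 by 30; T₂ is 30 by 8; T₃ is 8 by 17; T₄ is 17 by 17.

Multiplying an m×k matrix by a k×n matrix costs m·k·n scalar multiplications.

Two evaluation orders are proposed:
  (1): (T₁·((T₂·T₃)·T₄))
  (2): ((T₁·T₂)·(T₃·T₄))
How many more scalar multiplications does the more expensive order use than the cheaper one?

Order (1) = (T₁·((T₂·T₃)·T₄)): (T₂·T₃): 30×8 by 8×17 → 30×17, cost 30·8·17 = 4080; ((T₂·T₃)·T₄): 30×17 by 17×17 → 30×17, cost 30·17·17 = 8670; cumulative 12750; (T₁·((T₂·T₃)·T₄)): 10×30 by 30×17 → 10×17, cost 10·30·17 = 5100; cumulative 17850. Total 17850.
Order (2) = ((T₁·T₂)·(T₃·T₄)): (T₁·T₂): 10×30 by 30×8 → 10×8, cost 10·30·8 = 2400; (T₃·T₄): 8×17 by 17×17 → 8×17, cost 8·17·17 = 2312; ((T₁·T₂)·(T₃·T₄)): 10×8 by 8×17 → 10×17, cost 10·8·17 = 1360; cumulative 6072. Total 6072.
Difference: |17850 − 6072| = 11778.

11778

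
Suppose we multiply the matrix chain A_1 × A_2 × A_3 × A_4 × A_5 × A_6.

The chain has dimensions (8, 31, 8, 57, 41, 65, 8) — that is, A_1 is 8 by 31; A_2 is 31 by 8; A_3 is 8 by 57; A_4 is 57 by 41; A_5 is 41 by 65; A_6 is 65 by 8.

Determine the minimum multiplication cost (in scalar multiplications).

Adjacent pairs: A_1A_2 = 8·31·8 = 1984; A_2A_3 = 31·8·57 = 14136; A_3A_4 = 8·57·41 = 18696; A_4A_5 = 57·41·65 = 151905; A_5A_6 = 41·65·8 = 21320.
Length 3: A_1..A_3: k=1: 0+14136+8·31·57=28272; k=2: 1984+0+8·8·57=5632 → min 5632 | A_2..A_4: k=2: 0+18696+31·8·41=28864; k=3: 14136+0+31·57·41=86583 → min 28864 | A_3..A_5: k=3: 0+151905+8·57·65=181545; k=4: 18696+0+8·41·65=40016 → min 40016 | A_4..A_6: k=4: 0+21320+57·41·8=40016; k=5: 151905+0+57·65·8=181545 → min 40016.
Length 4: A_1..A_4: k=1: 0+28864+8·31·41=39032; k=2: 1984+18696+8·8·41=23304; k=3: 5632+0+8·57·41=24328 → min 23304 | A_2..A_5: k=2: 0+40016+31·8·65=56136; k=3: 14136+151905+31·57·65=280896; k=4: 28864+0+31·41·65=111479 → min 56136 | A_3..A_6: k=3: 0+40016+8·57·8=43664; k=4: 18696+21320+8·41·8=42640; k=5: 40016+0+8·65·8=44176 → min 42640.
Length 5: A_1..A_5: k=1: 0+56136+8·31·65=72256; k=2: 1984+40016+8·8·65=46160; k=3: 5632+151905+8·57·65=187177; k=4: 23304+0+8·41·65=44624 → min 44624 | A_2..A_6: k=2: 0+42640+31·8·8=44624; k=3: 14136+40016+31·57·8=68288; k=4: 28864+21320+31·41·8=60352; k=5: 56136+0+31·65·8=72256 → min 44624.
Length 6: A_1..A_6: k=1: 0+44624+8·31·8=46608; k=2: 1984+42640+8·8·8=45136; k=3: 5632+40016+8·57·8=49296; k=4: 23304+21320+8·41·8=47248; k=5: 44624+0+8·65·8=48784 → min 45136.
Optimal order: ((A_1 × A_2) × ((A_3 × A_4) × (A_5 × A_6))) with cost 45136.

45136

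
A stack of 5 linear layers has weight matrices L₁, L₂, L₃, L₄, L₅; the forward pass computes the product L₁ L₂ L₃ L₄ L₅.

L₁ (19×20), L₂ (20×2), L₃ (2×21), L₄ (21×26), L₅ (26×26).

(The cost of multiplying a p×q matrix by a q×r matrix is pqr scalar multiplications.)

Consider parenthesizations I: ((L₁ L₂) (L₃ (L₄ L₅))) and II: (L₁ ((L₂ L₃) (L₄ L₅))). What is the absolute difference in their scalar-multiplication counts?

18800

Order I = ((L₁ L₂) (L₃ (L₄ L₅))): (L₁ L₂): 19×20 by 20×2 → 19×2, cost 19·20·2 = 760; (L₄ L₅): 21×26 by 26×26 → 21×26, cost 21·26·26 = 14196; (L₃ (L₄ L₅)): 2×21 by 21×26 → 2×26, cost 2·21·26 = 1092; cumulative 15288; ((L₁ L₂) (L₃ (L₄ L₅))): 19×2 by 2×26 → 19×26, cost 19·2·26 = 988; cumulative 17036. Total 17036.
Order II = (L₁ ((L₂ L₃) (L₄ L₅))): (L₂ L₃): 20×2 by 2×21 → 20×21, cost 20·2·21 = 840; (L₄ L₅): 21×26 by 26×26 → 21×26, cost 21·26·26 = 14196; ((L₂ L₃) (L₄ L₅)): 20×21 by 21×26 → 20×26, cost 20·21·26 = 10920; cumulative 25956; (L₁ ((L₂ L₃) (L₄ L₅))): 19×20 by 20×26 → 19×26, cost 19·20·26 = 9880; cumulative 35836. Total 35836.
Difference: |17036 − 35836| = 18800.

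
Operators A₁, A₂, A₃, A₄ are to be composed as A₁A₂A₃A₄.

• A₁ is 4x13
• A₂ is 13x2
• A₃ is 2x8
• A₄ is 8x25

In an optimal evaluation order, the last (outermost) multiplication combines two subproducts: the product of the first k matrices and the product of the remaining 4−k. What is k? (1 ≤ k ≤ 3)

Adjacent pairs: A₁A₂ = 4·13·2 = 104; A₂A₃ = 13·2·8 = 208; A₃A₄ = 2·8·25 = 400.
Length 3: A₁..A₃: k=1: 0+208+4·13·8=624; k=2: 104+0+4·2·8=168 → min 168 | A₂..A₄: k=2: 0+400+13·2·25=1050; k=3: 208+0+13·8·25=2808 → min 1050.
Top-level splits: k=1: (A₁..A₁)·(A₂..A₄) → 0+1050+4·13·25 = 2350; k=2: (A₁..A₂)·(A₃..A₄) → 104+400+4·2·25 = 704; k=3: (A₁..A₃)·(A₄..A₄) → 168+0+4·8·25 = 968.
Best split is after A₂, i.e. k = 2.

2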